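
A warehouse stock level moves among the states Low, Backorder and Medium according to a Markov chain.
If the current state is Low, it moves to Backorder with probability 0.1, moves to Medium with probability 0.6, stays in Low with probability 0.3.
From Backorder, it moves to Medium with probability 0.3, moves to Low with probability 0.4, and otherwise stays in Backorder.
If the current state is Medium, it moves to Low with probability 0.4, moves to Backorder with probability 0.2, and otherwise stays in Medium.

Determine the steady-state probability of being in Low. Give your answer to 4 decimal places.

Let the stationary distribution be π with π = πP and π_1 + π_2 + π_3 = 1.
π_1 = 0.3·π_1 + 0.4·π_2 + 0.4·π_3
π_2 = 0.1·π_1 + 0.3·π_2 + 0.2·π_3
Solving with the normalization constraint gives π = (0.3636, 0.1818, 0.4545).
So the stationary probability of Low is 0.3636.

0.3636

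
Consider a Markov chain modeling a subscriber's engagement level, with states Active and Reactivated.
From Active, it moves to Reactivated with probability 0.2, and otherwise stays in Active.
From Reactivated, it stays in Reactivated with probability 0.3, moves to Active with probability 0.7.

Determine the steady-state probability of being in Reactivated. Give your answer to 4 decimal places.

0.2222

Let the stationary distribution be π with π = πP and π_1 + π_2 = 1.
π_1 = 0.8·π_1 + 0.7·π_2
Solving with the normalization constraint gives π = (0.7778, 0.2222).
So the stationary probability of Reactivated is 0.2222.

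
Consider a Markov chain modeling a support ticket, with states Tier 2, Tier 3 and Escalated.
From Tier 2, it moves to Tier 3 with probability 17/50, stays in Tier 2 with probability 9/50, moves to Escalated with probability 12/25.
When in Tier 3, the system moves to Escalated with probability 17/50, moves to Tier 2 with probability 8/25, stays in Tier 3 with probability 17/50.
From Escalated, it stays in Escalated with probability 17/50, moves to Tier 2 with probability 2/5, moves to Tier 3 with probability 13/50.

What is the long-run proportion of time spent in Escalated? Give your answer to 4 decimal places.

Let the stationary distribution be π with π = πP and π_1 + π_2 + π_3 = 1.
π_1 = 0.18·π_1 + 0.32·π_2 + 0.4·π_3
π_2 = 0.34·π_1 + 0.34·π_2 + 0.26·π_3
Solving with the normalization constraint gives π = (0.3076, 0.3094, 0.3831).
So the stationary probability of Escalated is 0.3831.

0.3831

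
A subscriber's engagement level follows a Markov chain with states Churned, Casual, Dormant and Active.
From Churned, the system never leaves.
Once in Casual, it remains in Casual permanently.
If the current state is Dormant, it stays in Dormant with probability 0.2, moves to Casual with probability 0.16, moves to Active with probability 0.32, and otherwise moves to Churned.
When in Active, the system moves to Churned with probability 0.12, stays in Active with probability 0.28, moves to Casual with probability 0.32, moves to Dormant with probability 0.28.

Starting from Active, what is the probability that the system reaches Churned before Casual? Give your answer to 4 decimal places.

0.3816

Let h(s) be the probability of absorption at Churned starting from transient state s. Then h(Churned) = 1 and h(Casual) = 0. By first-step analysis:
h(Dormant) = 0.32·1 + 0.16·0 + 0.2·h(Dormant) + 0.32·h(Active)
h(Active) = 0.12·1 + 0.32·0 + 0.28·h(Dormant) + 0.28·h(Active)
Solving: h(Dormant) = 0.5526, h(Active) = 0.3816.
Starting from Active, the probability is 0.3816.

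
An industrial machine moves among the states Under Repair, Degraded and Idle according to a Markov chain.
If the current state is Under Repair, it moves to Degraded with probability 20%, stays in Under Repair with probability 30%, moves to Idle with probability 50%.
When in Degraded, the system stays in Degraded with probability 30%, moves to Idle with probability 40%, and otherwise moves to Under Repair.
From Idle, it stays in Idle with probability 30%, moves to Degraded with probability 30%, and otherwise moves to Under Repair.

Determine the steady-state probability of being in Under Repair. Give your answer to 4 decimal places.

Let the stationary distribution be π with π = πP and π_1 + π_2 + π_3 = 1.
π_1 = 0.3·π_1 + 0.3·π_2 + 0.4·π_3
π_2 = 0.2·π_1 + 0.3·π_2 + 0.3·π_3
Solving with the normalization constraint gives π = (0.3394, 0.2661, 0.3945).
So the stationary probability of Under Repair is 0.3394.

0.3394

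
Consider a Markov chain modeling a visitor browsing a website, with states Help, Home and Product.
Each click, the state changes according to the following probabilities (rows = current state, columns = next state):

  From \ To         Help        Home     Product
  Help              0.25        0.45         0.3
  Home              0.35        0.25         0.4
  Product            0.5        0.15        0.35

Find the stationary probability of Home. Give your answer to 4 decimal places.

0.2885

Let the stationary distribution be π with π = πP and π_1 + π_2 + π_3 = 1.
π_1 = 0.25·π_1 + 0.35·π_2 + 0.5·π_3
π_2 = 0.45·π_1 + 0.25·π_2 + 0.15·π_3
Solving with the normalization constraint gives π = (0.3654, 0.2885, 0.3462).
So the stationary probability of Home is 0.2885.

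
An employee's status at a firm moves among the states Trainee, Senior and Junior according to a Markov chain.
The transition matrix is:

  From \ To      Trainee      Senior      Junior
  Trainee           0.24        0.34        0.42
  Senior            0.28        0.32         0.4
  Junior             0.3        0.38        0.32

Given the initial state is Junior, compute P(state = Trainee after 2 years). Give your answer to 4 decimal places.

Sum over the intermediate state after 1 year:
P = P(Junior→Trainee)·P(Trainee→Trainee) + P(Junior→Senior)·P(Senior→Trainee) + P(Junior→Junior)·P(Junior→Trainee)
  = 0.3×0.24 + 0.38×0.28 + 0.32×0.3
  = 0.0720 + 0.1064 + 0.0960 = 0.2744

0.2744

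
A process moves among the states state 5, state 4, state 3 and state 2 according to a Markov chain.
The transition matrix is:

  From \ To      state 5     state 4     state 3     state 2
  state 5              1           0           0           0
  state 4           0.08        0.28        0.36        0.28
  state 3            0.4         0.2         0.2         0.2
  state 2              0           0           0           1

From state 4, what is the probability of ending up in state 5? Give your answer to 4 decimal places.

0.4127

Let h(s) be the probability of absorption at state 5 starting from transient state s. Then h(state 5) = 1 and h(state 2) = 0. By first-step analysis:
h(state 4) = 0.08·1 + 0.28·h(state 4) + 0.36·h(state 3) + 0.28·0
h(state 3) = 0.4·1 + 0.2·h(state 4) + 0.2·h(state 3) + 0.2·0
Solving: h(state 4) = 0.4127, h(state 3) = 0.6032.
Starting from state 4, the probability is 0.4127.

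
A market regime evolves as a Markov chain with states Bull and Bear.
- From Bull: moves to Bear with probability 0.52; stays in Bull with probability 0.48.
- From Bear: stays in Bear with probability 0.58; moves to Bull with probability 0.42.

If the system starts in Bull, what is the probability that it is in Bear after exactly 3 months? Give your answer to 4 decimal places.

0.5531

Propagate the distribution vector 3 months from Bull.
After 0 months: (1.0000, 0.0000)
After 1 month: (0.4800, 0.5200)
After 2 months: (0.4488, 0.5512)
After 3 months: (0.4469, 0.5531)
P(in Bear after 3 months) = 0.5531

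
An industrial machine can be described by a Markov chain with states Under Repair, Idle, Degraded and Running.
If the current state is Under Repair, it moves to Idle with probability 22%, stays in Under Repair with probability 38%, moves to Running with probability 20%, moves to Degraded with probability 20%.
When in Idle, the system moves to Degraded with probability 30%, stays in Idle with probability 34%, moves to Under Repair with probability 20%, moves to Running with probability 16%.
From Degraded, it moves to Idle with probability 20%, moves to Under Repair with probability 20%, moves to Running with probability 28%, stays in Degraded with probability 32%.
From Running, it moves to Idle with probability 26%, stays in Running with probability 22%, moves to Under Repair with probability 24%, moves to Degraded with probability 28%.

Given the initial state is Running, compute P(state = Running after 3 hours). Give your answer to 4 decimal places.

0.2163

Propagate the distribution vector 3 hours from Running.
After 0 hours: (0.0000, 0.0000, 0.0000, 1.0000)
After 1 hour: (0.2400, 0.2600, 0.2800, 0.2200)
After 2 hours: (0.2520, 0.2544, 0.2772, 0.2164)
After 3 hours: (0.2540, 0.2536, 0.2760, 0.2163)
P(in Running after 3 hours) = 0.2163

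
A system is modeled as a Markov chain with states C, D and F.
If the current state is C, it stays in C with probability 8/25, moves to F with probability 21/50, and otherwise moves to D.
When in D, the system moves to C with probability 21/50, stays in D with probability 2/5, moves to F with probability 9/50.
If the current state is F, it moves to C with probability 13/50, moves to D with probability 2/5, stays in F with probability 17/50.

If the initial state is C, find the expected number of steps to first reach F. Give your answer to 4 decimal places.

2.8782

Let t(s) be the expected number of steps to first reach F from state s, with t(F) = 0. Conditioning on the first step:
t(C) = 1 + 0.32·t(C) + 0.26·t(D)
t(D) = 1 + 0.42·t(C) + 0.4·t(D)
Solving: t(C) = 2.8782, t(D) = 3.6814.
Expected steps from C to F: 2.8782.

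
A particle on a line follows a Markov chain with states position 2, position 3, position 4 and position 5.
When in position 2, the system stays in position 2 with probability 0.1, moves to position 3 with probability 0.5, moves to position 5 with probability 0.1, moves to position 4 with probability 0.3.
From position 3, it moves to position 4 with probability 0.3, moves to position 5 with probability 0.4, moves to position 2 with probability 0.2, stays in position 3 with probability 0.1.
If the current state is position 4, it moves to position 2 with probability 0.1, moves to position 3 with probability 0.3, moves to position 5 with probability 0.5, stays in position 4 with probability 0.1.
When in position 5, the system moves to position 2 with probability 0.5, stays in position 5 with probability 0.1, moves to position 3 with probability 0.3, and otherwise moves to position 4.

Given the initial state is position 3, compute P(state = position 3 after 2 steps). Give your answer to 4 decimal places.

0.3200

Propagate the distribution vector 2 steps from position 3.
After 0 steps: (0.0000, 1.0000, 0.0000, 0.0000)
After 1 step: (0.2000, 0.1000, 0.3000, 0.4000)
After 2 steps: (0.2700, 0.3200, 0.1600, 0.2500)
P(in position 3 after 2 steps) = 0.3200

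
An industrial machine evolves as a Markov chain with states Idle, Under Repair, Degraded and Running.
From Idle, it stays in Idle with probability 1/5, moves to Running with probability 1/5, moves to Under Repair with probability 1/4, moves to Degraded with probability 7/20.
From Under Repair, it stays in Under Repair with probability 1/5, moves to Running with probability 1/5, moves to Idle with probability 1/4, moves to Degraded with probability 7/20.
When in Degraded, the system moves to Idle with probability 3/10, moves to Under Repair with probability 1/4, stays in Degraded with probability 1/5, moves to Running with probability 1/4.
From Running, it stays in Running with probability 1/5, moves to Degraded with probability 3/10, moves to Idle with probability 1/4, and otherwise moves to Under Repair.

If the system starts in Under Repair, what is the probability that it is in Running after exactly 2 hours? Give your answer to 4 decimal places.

0.2175

Propagate the distribution vector 2 hours from Under Repair.
After 0 hours: (0.0000, 1.0000, 0.0000, 0.0000)
After 1 hour: (0.2500, 0.2000, 0.3500, 0.2000)
After 2 hours: (0.2550, 0.2400, 0.2875, 0.2175)
P(in Running after 2 hours) = 0.2175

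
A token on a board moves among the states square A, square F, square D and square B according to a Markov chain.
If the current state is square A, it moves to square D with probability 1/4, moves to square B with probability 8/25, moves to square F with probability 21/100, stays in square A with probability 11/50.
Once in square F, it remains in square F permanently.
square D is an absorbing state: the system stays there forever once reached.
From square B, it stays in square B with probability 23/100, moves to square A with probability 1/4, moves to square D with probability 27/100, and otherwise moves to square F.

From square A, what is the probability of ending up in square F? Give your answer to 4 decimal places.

0.4643

Let h(s) be the probability of absorption at square F starting from transient state s. Then h(square F) = 1 and h(square D) = 0. By first-step analysis:
h(square A) = 0.22·h(square A) + 0.21·1 + 0.25·0 + 0.32·h(square B)
h(square B) = 0.25·h(square A) + 0.25·1 + 0.27·0 + 0.23·h(square B)
Solving: h(square A) = 0.4643, h(square B) = 0.4754.
Starting from square A, the probability is 0.4643.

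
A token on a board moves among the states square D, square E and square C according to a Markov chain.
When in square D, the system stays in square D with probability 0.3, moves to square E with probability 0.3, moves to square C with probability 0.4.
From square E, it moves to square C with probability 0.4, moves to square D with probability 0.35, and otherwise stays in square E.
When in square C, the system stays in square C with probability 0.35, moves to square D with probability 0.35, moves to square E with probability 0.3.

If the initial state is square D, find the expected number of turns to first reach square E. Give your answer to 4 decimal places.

3.3333

Let t(s) be the expected number of turns to first reach square E from state s, with t(square E) = 0. Conditioning on the first turn:
t(square D) = 1 + 0.3·t(square D) + 0.4·t(square C)
t(square C) = 1 + 0.35·t(square D) + 0.35·t(square C)
Solving: t(square D) = 3.3333, t(square C) = 3.3333.
Expected turns from square D to square E: 3.3333.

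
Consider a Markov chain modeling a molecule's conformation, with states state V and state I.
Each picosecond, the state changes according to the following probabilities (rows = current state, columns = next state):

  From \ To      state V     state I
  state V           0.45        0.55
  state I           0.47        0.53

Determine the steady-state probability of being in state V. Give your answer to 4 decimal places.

Let the stationary distribution be π with π = πP and π_1 + π_2 = 1.
π_1 = 0.45·π_1 + 0.47·π_2
Solving with the normalization constraint gives π = (0.4608, 0.5392).
So the stationary probability of state V is 0.4608.

0.4608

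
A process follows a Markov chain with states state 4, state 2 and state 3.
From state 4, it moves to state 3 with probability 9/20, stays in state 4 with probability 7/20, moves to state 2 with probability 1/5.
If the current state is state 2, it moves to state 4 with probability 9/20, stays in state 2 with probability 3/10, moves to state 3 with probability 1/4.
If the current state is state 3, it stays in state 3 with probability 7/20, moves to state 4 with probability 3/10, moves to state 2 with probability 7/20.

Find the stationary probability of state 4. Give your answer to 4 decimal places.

Let the stationary distribution be π with π = πP and π_1 + π_2 + π_3 = 1.
π_1 = 0.35·π_1 + 0.45·π_2 + 0.3·π_3
π_2 = 0.2·π_1 + 0.3·π_2 + 0.35·π_3
Solving with the normalization constraint gives π = (0.3603, 0.2819, 0.3578).
So the stationary probability of state 4 is 0.3603.

0.3603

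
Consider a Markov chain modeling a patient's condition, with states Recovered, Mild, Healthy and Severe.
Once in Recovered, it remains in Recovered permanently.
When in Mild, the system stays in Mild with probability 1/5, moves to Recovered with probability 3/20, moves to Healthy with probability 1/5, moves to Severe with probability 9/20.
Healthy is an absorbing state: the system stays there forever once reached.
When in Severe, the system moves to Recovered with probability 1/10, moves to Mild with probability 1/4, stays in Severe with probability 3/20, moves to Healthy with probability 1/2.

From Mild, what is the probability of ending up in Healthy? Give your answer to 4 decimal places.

0.6960

Let h(s) be the probability of absorption at Healthy starting from transient state s. Then h(Healthy) = 1 and h(Recovered) = 0. By first-step analysis:
h(Mild) = 0.15·0 + 0.2·h(Mild) + 0.2·1 + 0.45·h(Severe)
h(Severe) = 0.1·0 + 0.25·h(Mild) + 0.5·1 + 0.15·h(Severe)
Solving: h(Mild) = 0.6960, h(Severe) = 0.7930.
Starting from Mild, the probability is 0.6960.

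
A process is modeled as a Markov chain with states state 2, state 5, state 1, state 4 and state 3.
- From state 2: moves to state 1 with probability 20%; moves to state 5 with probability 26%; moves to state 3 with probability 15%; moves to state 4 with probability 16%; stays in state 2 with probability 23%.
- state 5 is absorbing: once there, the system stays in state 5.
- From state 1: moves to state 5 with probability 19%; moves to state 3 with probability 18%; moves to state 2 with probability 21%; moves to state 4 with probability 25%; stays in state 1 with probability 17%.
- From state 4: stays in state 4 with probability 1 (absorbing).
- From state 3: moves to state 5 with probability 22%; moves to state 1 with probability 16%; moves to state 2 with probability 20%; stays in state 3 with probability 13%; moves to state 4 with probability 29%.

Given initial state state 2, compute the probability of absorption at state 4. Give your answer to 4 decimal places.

Let h(s) be the probability of absorption at state 4 starting from transient state s. Then h(state 4) = 1 and h(state 5) = 0. By first-step analysis:
h(state 2) = 0.23·h(state 2) + 0.26·0 + 0.2·h(state 1) + 0.16·1 + 0.15·h(state 3)
h(state 1) = 0.21·h(state 2) + 0.19·0 + 0.17·h(state 1) + 0.25·1 + 0.18·h(state 3)
h(state 3) = 0.2·h(state 2) + 0.22·0 + 0.16·h(state 1) + 0.29·1 + 0.13·h(state 3)
Solving: h(state 2) = 0.4498, h(state 1) = 0.5309, h(state 3) = 0.5344.
Starting from state 2, the probability is 0.4498.

0.4498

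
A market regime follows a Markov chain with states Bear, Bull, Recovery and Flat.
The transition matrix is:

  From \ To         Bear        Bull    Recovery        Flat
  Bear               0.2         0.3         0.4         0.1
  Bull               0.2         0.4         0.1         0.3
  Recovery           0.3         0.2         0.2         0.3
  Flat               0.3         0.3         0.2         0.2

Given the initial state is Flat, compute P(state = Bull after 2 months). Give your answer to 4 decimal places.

0.3100

Propagate the distribution vector 2 months from Flat.
After 0 months: (0.0000, 0.0000, 0.0000, 1.0000)
After 1 month: (0.3000, 0.3000, 0.2000, 0.2000)
After 2 months: (0.2400, 0.3100, 0.2300, 0.2200)
P(in Bull after 2 months) = 0.3100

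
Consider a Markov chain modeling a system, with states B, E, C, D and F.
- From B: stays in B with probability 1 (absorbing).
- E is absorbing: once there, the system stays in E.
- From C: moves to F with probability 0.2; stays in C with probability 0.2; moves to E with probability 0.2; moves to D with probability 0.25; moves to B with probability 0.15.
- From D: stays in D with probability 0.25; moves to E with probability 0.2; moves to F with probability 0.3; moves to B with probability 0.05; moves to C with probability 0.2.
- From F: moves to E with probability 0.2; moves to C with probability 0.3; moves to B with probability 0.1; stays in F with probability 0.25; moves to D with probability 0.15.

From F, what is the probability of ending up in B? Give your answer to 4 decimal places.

0.3399

Let h(s) be the probability of absorption at B starting from transient state s. Then h(B) = 1 and h(E) = 0. By first-step analysis:
h(C) = 0.15·1 + 0.2·0 + 0.2·h(C) + 0.25·h(D) + 0.2·h(F)
h(D) = 0.05·1 + 0.2·0 + 0.2·h(C) + 0.25·h(D) + 0.3·h(F)
h(F) = 0.1·1 + 0.2·0 + 0.3·h(C) + 0.15·h(D) + 0.25·h(F)
Solving: h(C) = 0.3663, h(D) = 0.3003, h(F) = 0.3399.
Starting from F, the probability is 0.3399.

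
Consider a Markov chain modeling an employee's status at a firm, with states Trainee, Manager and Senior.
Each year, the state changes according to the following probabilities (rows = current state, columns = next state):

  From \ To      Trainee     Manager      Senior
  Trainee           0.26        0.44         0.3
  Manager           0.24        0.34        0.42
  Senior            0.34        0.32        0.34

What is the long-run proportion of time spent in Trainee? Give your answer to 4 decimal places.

0.2814

Let the stationary distribution be π with π = πP and π_1 + π_2 + π_3 = 1.
π_1 = 0.26·π_1 + 0.24·π_2 + 0.34·π_3
π_2 = 0.44·π_1 + 0.34·π_2 + 0.32·π_3
Solving with the normalization constraint gives π = (0.2814, 0.3610, 0.3576).
So the stationary probability of Trainee is 0.2814.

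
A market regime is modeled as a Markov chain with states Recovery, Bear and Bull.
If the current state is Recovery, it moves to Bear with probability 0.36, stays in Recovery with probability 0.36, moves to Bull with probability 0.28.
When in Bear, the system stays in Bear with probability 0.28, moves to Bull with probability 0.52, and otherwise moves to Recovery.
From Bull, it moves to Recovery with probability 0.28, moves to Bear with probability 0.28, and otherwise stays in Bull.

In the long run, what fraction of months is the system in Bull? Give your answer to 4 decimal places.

Let the stationary distribution be π with π = πP and π_1 + π_2 + π_3 = 1.
π_1 = 0.36·π_1 + 0.2·π_2 + 0.28·π_3
π_2 = 0.36·π_1 + 0.28·π_2 + 0.28·π_3
Solving with the normalization constraint gives π = (0.2781, 0.3022, 0.4197).
So the stationary probability of Bull is 0.4197.

0.4197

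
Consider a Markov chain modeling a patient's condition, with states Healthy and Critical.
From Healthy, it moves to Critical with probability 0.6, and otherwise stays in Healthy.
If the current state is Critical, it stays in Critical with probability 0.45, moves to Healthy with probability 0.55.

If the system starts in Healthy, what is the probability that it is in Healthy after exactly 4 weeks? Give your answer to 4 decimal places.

Propagate the distribution vector 4 weeks from Healthy.
After 0 weeks: (1.0000, 0.0000)
After 1 week: (0.4000, 0.6000)
After 2 weeks: (0.4900, 0.5100)
After 3 weeks: (0.4765, 0.5235)
After 4 weeks: (0.4785, 0.5215)
P(in Healthy after 4 weeks) = 0.4785

0.4785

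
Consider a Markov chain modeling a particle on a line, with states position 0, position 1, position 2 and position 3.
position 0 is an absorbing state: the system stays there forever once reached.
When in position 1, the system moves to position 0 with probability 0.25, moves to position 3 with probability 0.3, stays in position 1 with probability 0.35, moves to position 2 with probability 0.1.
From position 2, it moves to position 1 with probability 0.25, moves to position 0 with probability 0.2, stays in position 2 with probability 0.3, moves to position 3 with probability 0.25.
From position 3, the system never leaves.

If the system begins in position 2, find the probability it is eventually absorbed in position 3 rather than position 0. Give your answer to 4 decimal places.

0.5523

Let h(s) be the probability of absorption at position 3 starting from transient state s. Then h(position 3) = 1 and h(position 0) = 0. By first-step analysis:
h(position 1) = 0.25·0 + 0.35·h(position 1) + 0.1·h(position 2) + 0.3·1
h(position 2) = 0.2·0 + 0.25·h(position 1) + 0.3·h(position 2) + 0.25·1
Solving: h(position 1) = 0.5465, h(position 2) = 0.5523.
Starting from position 2, the probability is 0.5523.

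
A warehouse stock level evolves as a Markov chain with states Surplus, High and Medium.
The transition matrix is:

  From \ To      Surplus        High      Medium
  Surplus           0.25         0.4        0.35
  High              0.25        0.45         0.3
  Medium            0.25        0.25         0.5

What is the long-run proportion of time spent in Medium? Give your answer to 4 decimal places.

0.3906

Let the stationary distribution be π with π = πP and π_1 + π_2 + π_3 = 1.
π_1 = 0.25·π_1 + 0.25·π_2 + 0.25·π_3
π_2 = 0.4·π_1 + 0.45·π_2 + 0.25·π_3
Solving with the normalization constraint gives π = (0.2500, 0.3594, 0.3906).
So the stationary probability of Medium is 0.3906.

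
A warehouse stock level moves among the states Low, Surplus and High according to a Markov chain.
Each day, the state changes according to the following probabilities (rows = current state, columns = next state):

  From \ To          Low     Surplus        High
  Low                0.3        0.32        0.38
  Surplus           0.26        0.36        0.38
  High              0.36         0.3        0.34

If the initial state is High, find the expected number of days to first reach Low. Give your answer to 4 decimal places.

3.0480

Let t(s) be the expected number of days to first reach Low from state s, with t(Low) = 0. Conditioning on the first day:
t(Surplus) = 1 + 0.36·t(Surplus) + 0.38·t(High)
t(High) = 1 + 0.3·t(Surplus) + 0.34·t(High)
Solving: t(Surplus) = 3.3722, t(High) = 3.0480.
Expected days from High to Low: 3.0480.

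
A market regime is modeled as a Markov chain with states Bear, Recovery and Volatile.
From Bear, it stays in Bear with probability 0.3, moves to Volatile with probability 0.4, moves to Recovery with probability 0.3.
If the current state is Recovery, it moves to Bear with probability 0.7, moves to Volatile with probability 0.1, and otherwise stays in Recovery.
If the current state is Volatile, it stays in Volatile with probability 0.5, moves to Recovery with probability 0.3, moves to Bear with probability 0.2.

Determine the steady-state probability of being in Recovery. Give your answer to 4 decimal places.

Let the stationary distribution be π with π = πP and π_1 + π_2 + π_3 = 1.
π_1 = 0.3·π_1 + 0.7·π_2 + 0.2·π_3
π_2 = 0.3·π_1 + 0.2·π_2 + 0.3·π_3
Solving with the normalization constraint gives π = (0.3737, 0.2727, 0.3535).
So the stationary probability of Recovery is 0.2727.

0.2727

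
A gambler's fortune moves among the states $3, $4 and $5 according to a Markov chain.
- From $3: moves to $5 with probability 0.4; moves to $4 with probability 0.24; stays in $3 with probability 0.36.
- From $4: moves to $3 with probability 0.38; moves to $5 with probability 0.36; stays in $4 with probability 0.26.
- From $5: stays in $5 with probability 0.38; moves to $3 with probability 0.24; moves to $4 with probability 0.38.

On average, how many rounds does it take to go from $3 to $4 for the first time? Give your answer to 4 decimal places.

3.3910

Let t(s) be the expected number of rounds to first reach $4 from state s, with t($4) = 0. Conditioning on the first round:
t($3) = 1 + 0.36·t($3) + 0.4·t($5)
t($5) = 1 + 0.24·t($3) + 0.38·t($5)
Solving: t($3) = 3.3910, t($5) = 2.9255.
Expected rounds from $3 to $4: 3.3910.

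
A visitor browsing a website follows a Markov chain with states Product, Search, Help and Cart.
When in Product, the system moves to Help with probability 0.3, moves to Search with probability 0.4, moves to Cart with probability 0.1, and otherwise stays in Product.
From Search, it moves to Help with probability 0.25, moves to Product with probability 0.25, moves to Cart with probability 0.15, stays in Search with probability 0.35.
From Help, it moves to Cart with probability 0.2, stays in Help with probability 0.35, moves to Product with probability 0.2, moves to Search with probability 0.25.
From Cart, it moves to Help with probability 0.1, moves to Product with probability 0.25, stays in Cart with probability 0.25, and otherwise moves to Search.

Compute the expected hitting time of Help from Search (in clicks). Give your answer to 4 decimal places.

Let t(s) be the expected number of clicks to first reach Help from state s, with t(Help) = 0. Conditioning on the first click:
t(Product) = 1 + 0.2·t(Product) + 0.4·t(Search) + 0.1·t(Cart)
t(Search) = 1 + 0.25·t(Product) + 0.35·t(Search) + 0.15·t(Cart)
t(Cart) = 1 + 0.25·t(Product) + 0.4·t(Search) + 0.25·t(Cart)
Solving: t(Product) = 3.9535, t(Search) = 4.1860, t(Cart) = 4.8837.
Expected clicks from Search to Help: 4.1860.

4.1860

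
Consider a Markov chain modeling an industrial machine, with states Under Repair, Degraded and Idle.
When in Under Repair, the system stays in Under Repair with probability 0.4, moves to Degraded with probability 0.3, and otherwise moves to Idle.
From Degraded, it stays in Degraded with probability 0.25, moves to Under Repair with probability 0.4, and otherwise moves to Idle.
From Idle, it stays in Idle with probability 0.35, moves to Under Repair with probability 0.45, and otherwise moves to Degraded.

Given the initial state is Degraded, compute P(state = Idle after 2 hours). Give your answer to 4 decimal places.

0.3300

Sum over the intermediate state after 1 hour:
P = P(Degraded→Under Repair)·P(Under Repair→Idle) + P(Degraded→Degraded)·P(Degraded→Idle) + P(Degraded→Idle)·P(Idle→Idle)
  = 0.4×0.3 + 0.25×0.35 + 0.35×0.35
  = 0.1200 + 0.0875 + 0.1225 = 0.3300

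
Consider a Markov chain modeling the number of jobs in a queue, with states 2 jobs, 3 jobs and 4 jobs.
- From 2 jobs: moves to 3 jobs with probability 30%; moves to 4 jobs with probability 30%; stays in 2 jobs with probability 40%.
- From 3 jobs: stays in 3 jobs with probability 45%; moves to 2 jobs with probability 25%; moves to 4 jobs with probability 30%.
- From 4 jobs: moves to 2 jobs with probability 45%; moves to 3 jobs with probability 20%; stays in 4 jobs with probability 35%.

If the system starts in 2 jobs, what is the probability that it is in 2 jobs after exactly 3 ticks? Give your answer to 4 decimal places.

Propagate the distribution vector 3 ticks from 2 jobs.
After 0 ticks: (1.0000, 0.0000, 0.0000)
After 1 tick: (0.4000, 0.3000, 0.3000)
After 2 ticks: (0.3700, 0.3150, 0.3150)
After 3 ticks: (0.3685, 0.3158, 0.3158)
P(in 2 jobs after 3 ticks) = 0.3685

0.3685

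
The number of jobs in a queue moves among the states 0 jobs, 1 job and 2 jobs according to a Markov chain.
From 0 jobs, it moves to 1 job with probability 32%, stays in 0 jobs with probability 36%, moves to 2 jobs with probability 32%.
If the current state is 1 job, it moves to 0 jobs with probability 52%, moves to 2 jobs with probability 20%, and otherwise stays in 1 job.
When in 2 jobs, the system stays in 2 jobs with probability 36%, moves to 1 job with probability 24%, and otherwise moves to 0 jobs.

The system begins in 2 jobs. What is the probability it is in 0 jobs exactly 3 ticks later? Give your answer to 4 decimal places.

Propagate the distribution vector 3 ticks from 2 jobs.
After 0 ticks: (0.0000, 0.0000, 1.0000)
After 1 tick: (0.4000, 0.2400, 0.3600)
After 2 ticks: (0.4128, 0.2816, 0.3056)
After 3 ticks: (0.4173, 0.2843, 0.2984)
P(in 0 jobs after 3 ticks) = 0.4173

0.4173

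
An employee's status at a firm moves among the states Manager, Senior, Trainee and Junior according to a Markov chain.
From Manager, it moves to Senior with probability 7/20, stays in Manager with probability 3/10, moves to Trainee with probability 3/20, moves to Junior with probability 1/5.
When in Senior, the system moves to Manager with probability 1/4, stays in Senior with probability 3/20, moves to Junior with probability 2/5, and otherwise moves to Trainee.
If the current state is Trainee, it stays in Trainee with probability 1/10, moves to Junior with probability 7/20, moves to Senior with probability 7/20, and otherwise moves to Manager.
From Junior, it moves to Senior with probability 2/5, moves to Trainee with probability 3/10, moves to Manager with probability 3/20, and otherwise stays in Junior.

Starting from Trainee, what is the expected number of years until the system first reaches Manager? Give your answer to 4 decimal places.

5.0000

Let t(s) be the expected number of years to first reach Manager from state s, with t(Manager) = 0. Conditioning on the first year:
t(Senior) = 1 + 0.15·t(Senior) + 0.2·t(Trainee) + 0.4·t(Junior)
t(Trainee) = 1 + 0.35·t(Senior) + 0.1·t(Trainee) + 0.35·t(Junior)
t(Junior) = 1 + 0.4·t(Senior) + 0.3·t(Trainee) + 0.15·t(Junior)
Solving: t(Senior) = 4.8000, t(Trainee) = 5.0000, t(Junior) = 5.2000.
Expected years from Trainee to Manager: 5.0000.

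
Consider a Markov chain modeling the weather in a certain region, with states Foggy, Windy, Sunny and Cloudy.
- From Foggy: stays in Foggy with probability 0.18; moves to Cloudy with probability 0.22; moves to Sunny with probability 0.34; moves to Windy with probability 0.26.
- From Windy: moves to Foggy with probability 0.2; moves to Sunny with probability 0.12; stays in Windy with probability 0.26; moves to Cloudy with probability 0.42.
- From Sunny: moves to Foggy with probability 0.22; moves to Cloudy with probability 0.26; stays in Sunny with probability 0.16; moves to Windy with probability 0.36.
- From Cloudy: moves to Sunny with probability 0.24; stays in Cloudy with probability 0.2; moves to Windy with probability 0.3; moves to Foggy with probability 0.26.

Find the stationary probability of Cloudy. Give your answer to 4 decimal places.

0.2812

Let the stationary distribution be π with π = πP and π_1 + π_2 + π_3 + π_4 = 1.
π_1 = 0.18·π_1 + 0.2·π_2 + 0.22·π_3 + 0.26·π_4
π_2 = 0.26·π_1 + 0.26·π_2 + 0.36·π_3 + 0.3·π_4
π_3 = 0.34·π_1 + 0.12·π_2 + 0.16·π_3 + 0.24·π_4
Solving with the normalization constraint gives π = (0.2167, 0.2922, 0.2098, 0.2812).
So the stationary probability of Cloudy is 0.2812.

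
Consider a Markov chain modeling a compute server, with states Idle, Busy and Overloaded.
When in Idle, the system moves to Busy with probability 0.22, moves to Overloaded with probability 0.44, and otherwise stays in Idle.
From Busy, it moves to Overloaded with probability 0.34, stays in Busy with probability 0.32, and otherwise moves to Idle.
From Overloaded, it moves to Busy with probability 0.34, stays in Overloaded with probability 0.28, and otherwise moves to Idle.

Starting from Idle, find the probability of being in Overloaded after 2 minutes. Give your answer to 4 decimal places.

0.3476

Sum over the intermediate state after 1 minute:
P = P(Idle→Idle)·P(Idle→Overloaded) + P(Idle→Busy)·P(Busy→Overloaded) + P(Idle→Overloaded)·P(Overloaded→Overloaded)
  = 0.34×0.44 + 0.22×0.34 + 0.44×0.28
  = 0.1496 + 0.0748 + 0.1232 = 0.3476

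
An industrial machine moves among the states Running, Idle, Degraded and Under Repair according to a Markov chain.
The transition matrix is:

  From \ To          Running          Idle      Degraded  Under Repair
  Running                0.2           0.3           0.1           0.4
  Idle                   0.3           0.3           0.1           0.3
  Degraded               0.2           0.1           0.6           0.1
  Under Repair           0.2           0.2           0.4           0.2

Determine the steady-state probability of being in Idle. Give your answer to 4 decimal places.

Let the stationary distribution be π with π = πP and π_1 + π_2 + π_3 + π_4 = 1.
π_1 = 0.2·π_1 + 0.3·π_2 + 0.2·π_3 + 0.2·π_4
π_2 = 0.3·π_1 + 0.3·π_2 + 0.1·π_3 + 0.2·π_4
π_3 = 0.1·π_1 + 0.1·π_2 + 0.6·π_3 + 0.4·π_4
Solving with the normalization constraint gives π = (0.2209, 0.2091, 0.3387, 0.2312).
So the stationary probability of Idle is 0.2091.

0.2091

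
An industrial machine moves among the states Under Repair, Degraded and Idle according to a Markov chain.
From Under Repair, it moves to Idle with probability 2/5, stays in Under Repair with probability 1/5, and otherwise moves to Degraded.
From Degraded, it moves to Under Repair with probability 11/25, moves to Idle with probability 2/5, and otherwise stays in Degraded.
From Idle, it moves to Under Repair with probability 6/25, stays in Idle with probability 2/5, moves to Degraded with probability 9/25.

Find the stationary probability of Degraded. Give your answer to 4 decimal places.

Let the stationary distribution be π with π = πP and π_1 + π_2 + π_3 = 1.
π_1 = 0.2·π_1 + 0.44·π_2 + 0.24·π_3
π_2 = 0.4·π_1 + 0.16·π_2 + 0.36·π_3
Solving with the normalization constraint gives π = (0.2903, 0.3097, 0.4000).
So the stationary probability of Degraded is 0.3097.

0.3097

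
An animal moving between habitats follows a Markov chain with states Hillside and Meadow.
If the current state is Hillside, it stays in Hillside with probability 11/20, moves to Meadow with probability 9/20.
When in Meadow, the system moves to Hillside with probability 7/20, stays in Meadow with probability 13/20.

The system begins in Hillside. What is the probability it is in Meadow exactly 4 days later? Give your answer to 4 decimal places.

0.5616

Propagate the distribution vector 4 days from Hillside.
After 0 days: (1.0000, 0.0000)
After 1 day: (0.5500, 0.4500)
After 2 days: (0.4600, 0.5400)
After 3 days: (0.4420, 0.5580)
After 4 days: (0.4384, 0.5616)
P(in Meadow after 4 days) = 0.5616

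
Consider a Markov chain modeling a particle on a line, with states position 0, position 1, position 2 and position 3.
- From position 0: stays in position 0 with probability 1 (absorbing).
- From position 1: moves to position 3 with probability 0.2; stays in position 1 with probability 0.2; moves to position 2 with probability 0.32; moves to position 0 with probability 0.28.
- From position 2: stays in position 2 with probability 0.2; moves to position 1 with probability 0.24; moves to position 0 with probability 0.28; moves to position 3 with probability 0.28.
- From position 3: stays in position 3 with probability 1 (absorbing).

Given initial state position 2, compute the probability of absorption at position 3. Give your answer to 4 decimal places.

Let h(s) be the probability of absorption at position 3 starting from transient state s. Then h(position 3) = 1 and h(position 0) = 0. By first-step analysis:
h(position 1) = 0.28·0 + 0.2·h(position 1) + 0.32·h(position 2) + 0.2·1
h(position 2) = 0.28·0 + 0.24·h(position 1) + 0.2·h(position 2) + 0.28·1
Solving: h(position 1) = 0.4432, h(position 2) = 0.4830.
Starting from position 2, the probability is 0.4830.

0.4830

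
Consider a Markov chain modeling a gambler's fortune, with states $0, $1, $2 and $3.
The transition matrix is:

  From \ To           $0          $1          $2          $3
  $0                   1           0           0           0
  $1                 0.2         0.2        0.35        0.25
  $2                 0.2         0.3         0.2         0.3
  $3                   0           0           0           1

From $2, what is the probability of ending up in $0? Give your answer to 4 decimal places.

0.4112

Let h(s) be the probability of absorption at $0 starting from transient state s. Then h($0) = 1 and h($3) = 0. By first-step analysis:
h($1) = 0.2·1 + 0.2·h($1) + 0.35·h($2) + 0.25·0
h($2) = 0.2·1 + 0.3·h($1) + 0.2·h($2) + 0.3·0
Solving: h($1) = 0.4299, h($2) = 0.4112.
Starting from $2, the probability is 0.4112.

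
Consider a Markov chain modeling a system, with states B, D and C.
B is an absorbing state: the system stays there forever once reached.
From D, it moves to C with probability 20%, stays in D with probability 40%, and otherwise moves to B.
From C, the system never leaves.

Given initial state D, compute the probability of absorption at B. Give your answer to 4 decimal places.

Let h(s) be the probability of absorption at B starting from transient state s. Then h(B) = 1 and h(C) = 0. By first-step analysis:
h(D) = 0.4·1 + 0.4·h(D) + 0.2·0
Solving: h(D) = 0.6667.
Starting from D, the probability is 0.6667.

0.6667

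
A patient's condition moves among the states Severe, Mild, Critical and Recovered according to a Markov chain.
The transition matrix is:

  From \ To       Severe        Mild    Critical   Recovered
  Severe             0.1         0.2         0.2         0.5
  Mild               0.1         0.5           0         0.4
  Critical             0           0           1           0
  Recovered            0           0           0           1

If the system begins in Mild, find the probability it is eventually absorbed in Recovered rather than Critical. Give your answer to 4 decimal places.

0.9535

Let h(s) be the probability of absorption at Recovered starting from transient state s. Then h(Recovered) = 1 and h(Critical) = 0. By first-step analysis:
h(Severe) = 0.1·h(Severe) + 0.2·h(Mild) + 0.2·0 + 0.5·1
h(Mild) = 0.1·h(Severe) + 0.5·h(Mild) + 0.4·1
Solving: h(Severe) = 0.7674, h(Mild) = 0.9535.
Starting from Mild, the probability is 0.9535.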